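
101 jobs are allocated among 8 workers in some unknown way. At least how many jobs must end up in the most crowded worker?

13

The 8 workers are the holes and the 101 jobs are the pigeons.
If every worker held at most 12 jobs, the total would be at most 8 × 12 = 96, which is less than 101.
So some worker holds at least ⌈101/8⌉ = 13 jobs.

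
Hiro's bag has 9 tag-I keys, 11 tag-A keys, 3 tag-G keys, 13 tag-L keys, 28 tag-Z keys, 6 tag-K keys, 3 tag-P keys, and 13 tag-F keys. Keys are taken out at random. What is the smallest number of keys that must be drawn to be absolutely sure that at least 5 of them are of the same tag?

31

By pigeonhole, put each drawn key into a box by tag. The largest draw with every box below 5 takes min(count, 4) from each tag; tags with fewer than 4 contribute all they have.
Σ min(cᵢ, 4) = 4 + 4 + 3 + 4 + 4 + 4 + 3 + 4 = 30.
Draw number 30 + 1 = 31 must push one box to 5.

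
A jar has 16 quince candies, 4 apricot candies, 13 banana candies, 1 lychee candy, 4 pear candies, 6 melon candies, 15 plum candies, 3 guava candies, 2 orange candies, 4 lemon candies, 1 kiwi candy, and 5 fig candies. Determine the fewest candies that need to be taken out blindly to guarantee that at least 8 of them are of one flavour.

52

Pigeonhole: put each drawn candy into a box by flavour. The largest draw with every box below 8 takes min(count, 7) from each flavour; flavours with fewer than 7 contribute all they have.
Σ min(cᵢ, 7) = 7 + 4 + 7 + 1 + 4 + 6 + 7 + 3 + 2 + 4 + 1 + 5 = 51.
Draw number 51 + 1 = 52 must push one box to 8.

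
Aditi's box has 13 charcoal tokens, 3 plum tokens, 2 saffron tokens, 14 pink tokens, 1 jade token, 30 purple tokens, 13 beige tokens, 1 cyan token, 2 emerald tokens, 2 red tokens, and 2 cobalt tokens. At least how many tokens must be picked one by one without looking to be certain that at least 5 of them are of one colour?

An adversary could hand out at most 4 tokens per colour (7 colours run out sooner): 4 + 3 + 2 + 4 + 1 + 4 + 4 + 1 + 2 + 2 + 2 = 29 tokens and still no colour has 5.
One more token lands in a colour already at 4, so 30 draws are enough and 29 are not.

30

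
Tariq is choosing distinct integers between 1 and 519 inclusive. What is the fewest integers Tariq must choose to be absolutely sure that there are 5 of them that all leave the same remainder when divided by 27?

109

The 27 residue classes mod 27 are the pigeonholes.
With 108 integers one could put 4 in each residue class and have no class reach 5.
The 109th integer pushes some class to 5, so 27·4 + 1 = 109.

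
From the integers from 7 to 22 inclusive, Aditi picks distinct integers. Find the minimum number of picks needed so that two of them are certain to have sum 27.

10

Group the elements by complementary pair {x, 27−x}: {7,20}, {8,19}, {9,18}, …, giving 7 two-element pairs and 2 integers whose partner 27−x falls outside [7,22].
By pigeonhole, treating each of those 9 groups as a pigeonhole, one can pick one integer per group — 9 integers — with no two summing to 27.
The 10th integer lands in an occupied pair, forcing a sum of 27.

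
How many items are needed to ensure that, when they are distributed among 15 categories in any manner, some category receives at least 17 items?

241

With 240 items one could put exactly 16 in each of the 15 categories, and no category would reach 17.
One more item must land in a category that already has 16, giving it 17.
So 15 × 16 + 1 = 241 items are required.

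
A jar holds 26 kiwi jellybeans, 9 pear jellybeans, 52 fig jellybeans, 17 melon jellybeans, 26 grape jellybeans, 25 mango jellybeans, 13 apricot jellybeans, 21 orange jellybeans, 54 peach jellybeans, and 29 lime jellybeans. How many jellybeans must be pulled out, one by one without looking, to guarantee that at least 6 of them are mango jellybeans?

In the worst case for collecting mango jellybeans, every non-mango jellybean comes out first.
There are 26 + 9 + 52 + 17 + 26 + 13 + 21 + 54 + 29 = 247 non-mango jellybeans altogether.
After those, each further jellybean must be mango, so 247 + 6 = 253 draws guarantee 6 mango jellybeans.

253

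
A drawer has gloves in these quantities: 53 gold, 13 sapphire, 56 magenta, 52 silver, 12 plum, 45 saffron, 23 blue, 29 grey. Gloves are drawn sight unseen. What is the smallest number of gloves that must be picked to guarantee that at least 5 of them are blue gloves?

265

In the worst case for collecting blue gloves, every non-blue glove comes out first.
There are 53 + 13 + 56 + 52 + 12 + 45 + 29 = 260 non-blue gloves altogether.
After those, each further glove must be blue, so 260 + 5 = 265 draws guarantee 5 blue gloves.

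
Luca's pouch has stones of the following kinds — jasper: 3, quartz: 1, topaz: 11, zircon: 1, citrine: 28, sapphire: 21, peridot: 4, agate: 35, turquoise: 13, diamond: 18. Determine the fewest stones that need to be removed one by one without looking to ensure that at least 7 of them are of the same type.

46

An adversary could hand out at most 6 stones per type (4 types run out sooner): 3 + 1 + 6 + 1 + 6 + 6 + 4 + 6 + 6 + 6 = 45 stones and still no type has 7.
One more stone lands in a type already at 6, so 46 draws are enough and 45 are not.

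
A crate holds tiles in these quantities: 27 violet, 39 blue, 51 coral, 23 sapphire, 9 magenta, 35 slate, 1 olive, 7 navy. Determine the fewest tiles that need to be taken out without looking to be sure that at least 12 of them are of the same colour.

73

By pigeonhole, put each drawn tile into a box by colour. The largest draw with every box below 12 takes min(count, 11) from each colour; colours with fewer than 11 contribute all they have.
Σ min(cᵢ, 11) = 11 + 11 + 11 + 11 + 9 + 11 + 1 + 7 = 72.
Draw number 72 + 1 = 73 must push one box to 12.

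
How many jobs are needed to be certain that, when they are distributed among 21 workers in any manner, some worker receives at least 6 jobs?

With 105 jobs one could put exactly 5 in each of the 21 workers, and no worker would reach 6.
By the pigeonhole principle, one more job must land in a worker that already has 5, giving it 6.
So 21 × 5 + 1 = 106 jobs are required.

106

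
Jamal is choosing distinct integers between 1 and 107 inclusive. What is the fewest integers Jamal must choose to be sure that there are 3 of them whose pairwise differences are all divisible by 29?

Integers whose pairwise differences are multiples of 29 are exactly those sharing a remainder mod 29. Pigeonhole: the 29 residue classes mod 29 are the pigeonholes.
With 58 integers one could put 2 in each residue class and have no class reach 3.
The 59th integer pushes some class to 3, so 29·2 + 1 = 59.

59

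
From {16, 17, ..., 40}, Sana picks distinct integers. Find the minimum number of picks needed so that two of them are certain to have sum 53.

15

Two chosen integers sum to 53 exactly when both halves of some pair {x, 53−x} with 16 ≤ x ≤ 53−x ≤ 37 are chosen — 11 such pairs.
The remaining 3 elements (those with no distinct partner in range) can never complete a 53-sum, so the worst case takes all of them and one from each pair: 3 + 11 = 14.
By the pigeonhole principle, the 15th integer has to be the second member of some pair, so 14 + 1 = 15.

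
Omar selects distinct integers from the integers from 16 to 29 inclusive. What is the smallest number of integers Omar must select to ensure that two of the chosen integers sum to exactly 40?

Group the elements by complementary pair {x, 40−x}: {16,24}, {17,23}, {18,22}, …, giving 4 two-element pairs, the single value 20 (it cannot pair with itself since the integers are distinct), and 5 integers whose partner 40−x falls outside [16,29].
Pigeonhole: treating each of those 10 groups as a pigeonhole, one can pick one integer per group — 10 integers — with no two summing to 40.
The 11th integer lands in an occupied pair, forcing a sum of 40.

11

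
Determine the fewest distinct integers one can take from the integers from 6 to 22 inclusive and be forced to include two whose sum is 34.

13

Group the elements by complementary pair {x, 34−x}: {12,22}, {13,21}, {14,20}, …, giving 5 two-element pairs, the single value 17 (it cannot pair with itself since the integers are distinct), and 6 integers whose partner 34−x falls outside [6,22].
Treating each of those 12 groups as a pigeonhole, one can pick one integer per group — 12 integers — with no two summing to 34.
The 13th integer lands in an occupied pair, forcing a sum of 34.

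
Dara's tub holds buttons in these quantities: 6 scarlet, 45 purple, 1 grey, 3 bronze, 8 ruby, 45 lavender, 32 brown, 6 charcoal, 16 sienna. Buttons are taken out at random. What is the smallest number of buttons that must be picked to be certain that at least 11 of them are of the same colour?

65

The 9 colours are the holes; the buttons drawn are the pigeons.
To avoid 11 of any one colour, the worst case takes at most 10 of each colour, or every button of a colour that has fewer than 10.
That gives 6 + 10 + 1 + 3 + 8 + 10 + 10 + 6 + 10 = 64 buttons with no colour reaching 11.
The next button forces some colour to 11, so 64 + 1 = 65.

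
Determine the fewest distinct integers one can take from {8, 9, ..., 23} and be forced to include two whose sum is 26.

12

Group the elements by complementary pair {x, 26−x}: {8,18}, {9,17}, {10,16}, …, giving 5 two-element pairs, the single value 13 (it cannot pair with itself since the integers are distinct), and 5 integers whose partner 26−x falls outside [8,23].
By pigeonhole, treating each of those 11 groups as a pigeonhole, one can pick one integer per group — 11 integers — with no two summing to 26.
The 12th integer lands in an occupied pair, forcing a sum of 26.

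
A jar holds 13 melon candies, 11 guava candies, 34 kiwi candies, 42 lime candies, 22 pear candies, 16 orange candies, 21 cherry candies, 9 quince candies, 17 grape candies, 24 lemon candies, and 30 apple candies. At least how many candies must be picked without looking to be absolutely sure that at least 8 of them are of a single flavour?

78

By pigeonhole, put each drawn candy into a box by flavour. The largest draw with every box below 8 takes min(count, 7) from each flavour.
Σ min(cᵢ, 7) = 7 + 7 + 7 + 7 + 7 + 7 + 7 + 7 + 7 + 7 + 7 = 77.
Draw number 77 + 1 = 78 must push one box to 8.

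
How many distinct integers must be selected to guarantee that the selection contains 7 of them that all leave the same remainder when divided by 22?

By pigeonhole, the 22 residue classes mod 22 are the pigeonholes.
With 132 integers one could put 6 in each residue class and have no class reach 7.
The 133rd integer pushes some class to 7, so 22·6 + 1 = 133.

133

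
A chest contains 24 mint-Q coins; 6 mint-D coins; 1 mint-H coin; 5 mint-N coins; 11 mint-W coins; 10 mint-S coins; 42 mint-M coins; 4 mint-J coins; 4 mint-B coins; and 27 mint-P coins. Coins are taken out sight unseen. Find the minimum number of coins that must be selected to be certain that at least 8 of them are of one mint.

56

An adversary could hand out at most 7 coins per mint (5 mints run out sooner): 7 + 6 + 1 + 5 + 7 + 7 + 7 + 4 + 4 + 7 = 55 coins and still no mint has 8.
By the pigeonhole principle, one more coin lands in a mint already at 7, so 56 draws are enough and 55 are not.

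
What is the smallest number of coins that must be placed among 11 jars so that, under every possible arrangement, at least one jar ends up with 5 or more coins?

45

With 44 coins one could put exactly 4 in each of the 11 jars, and no jar would reach 5.
By pigeonhole, one more coin must land in a jar that already has 4, giving it 5.
So 11 × 4 + 1 = 45 coins are required.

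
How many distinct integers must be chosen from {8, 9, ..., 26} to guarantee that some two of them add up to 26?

15

Two chosen integers sum to 26 exactly when both halves of some pair {x, 26−x} with 8 ≤ x ≤ 26−x ≤ 18 are chosen — 5 such pairs.
The remaining 9 elements (those with no distinct partner in range) can never complete a 26-sum, so the worst case takes all of them and one from each pair: 9 + 5 = 14.
The 15th integer has to be the second member of some pair, so 14 + 1 = 15.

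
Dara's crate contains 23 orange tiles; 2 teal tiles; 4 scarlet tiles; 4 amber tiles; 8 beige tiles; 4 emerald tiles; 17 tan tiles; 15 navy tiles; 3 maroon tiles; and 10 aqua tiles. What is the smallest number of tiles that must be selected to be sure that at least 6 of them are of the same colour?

43

Put each drawn tile into a box by colour. The largest draw with every box below 6 takes min(count, 5) from each colour; colours with fewer than 5 contribute all they have.
Σ min(cᵢ, 5) = 5 + 2 + 4 + 4 + 5 + 4 + 5 + 5 + 3 + 5 = 42.
Draw number 42 + 1 = 43 must push one box to 6.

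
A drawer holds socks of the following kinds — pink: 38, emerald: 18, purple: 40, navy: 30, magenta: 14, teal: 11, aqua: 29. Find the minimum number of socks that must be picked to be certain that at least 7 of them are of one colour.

43

An adversary could hand out at most 6 socks per colour: 6 + 6 + 6 + 6 + 6 + 6 + 6 = 42 socks and still no colour has 7.
By the pigeonhole principle, one more sock lands in a colour already at 6, so 43 draws are enough and 42 are not.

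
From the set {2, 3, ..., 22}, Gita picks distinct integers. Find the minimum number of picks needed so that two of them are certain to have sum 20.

14

A set avoiding the sum 20 can contain at most one of each pair {x, 20−x}, plus the 5 elements whose complement lies outside the range or equal to its own complement.
The integers 10, …, 22 (13 of them) are such a set: any two sum to at least 10+11 = 21 > 20.
By the pigeonhole principle, any 14th integer completes one of the 8 pairs, so 14 choices force a sum of 20.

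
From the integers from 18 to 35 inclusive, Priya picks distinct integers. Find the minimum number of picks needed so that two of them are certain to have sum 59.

A set avoiding the sum 59 can contain at most one of each pair {x, 59−x}, plus the 6 elements whose complement lies outside the range.
The integers 18, …, 29 (12 of them) are such a set: any two sum to at least 18+19 = 37 and at most 28+29 = 57 < 59.
Any 13th integer completes one of the 6 pairs, so 13 choices force a sum of 59.

13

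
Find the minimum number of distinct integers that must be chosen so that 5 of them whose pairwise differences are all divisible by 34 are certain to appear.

Integers whose pairwise differences are multiples of 34 are exactly those sharing a remainder mod 34. By pigeonhole, the 34 residue classes mod 34 are the pigeonholes.
With 136 integers one could put 4 in each residue class and have no class reach 5.
The 137th integer pushes some class to 5, so 34·4 + 1 = 137.

137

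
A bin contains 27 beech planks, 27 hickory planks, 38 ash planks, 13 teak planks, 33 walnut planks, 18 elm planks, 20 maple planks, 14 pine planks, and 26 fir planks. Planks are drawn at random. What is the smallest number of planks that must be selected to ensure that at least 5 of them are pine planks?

207

In the worst case for collecting pine planks, every non-pine plank comes out first.
There are 27 + 27 + 38 + 13 + 33 + 18 + 20 + 26 = 202 non-pine planks altogether.
After those, each further plank must be pine, so 202 + 5 = 207 draws guarantee 5 pine planks.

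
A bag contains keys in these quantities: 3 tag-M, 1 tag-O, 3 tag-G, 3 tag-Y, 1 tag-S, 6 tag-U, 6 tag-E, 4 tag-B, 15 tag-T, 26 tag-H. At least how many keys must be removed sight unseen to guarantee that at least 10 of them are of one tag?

46

By the pigeonhole principle, put each drawn key into a box by tag. The largest draw with every box below 10 takes min(count, 9) from each tag; tags with fewer than 9 contribute all they have.
Σ min(cᵢ, 9) = 3 + 1 + 3 + 3 + 1 + 6 + 6 + 4 + 9 + 9 = 45.
Draw number 45 + 1 = 46 must push one box to 10.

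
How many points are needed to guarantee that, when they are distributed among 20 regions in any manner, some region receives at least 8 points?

With 140 points one could put exactly 7 in each of the 20 regions, and no region would reach 8.
One more point must land in a region that already has 7, giving it 8.
So 20 × 7 + 1 = 141 points are required.

141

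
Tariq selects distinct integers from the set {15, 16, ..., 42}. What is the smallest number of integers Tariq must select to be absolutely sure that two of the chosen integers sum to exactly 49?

19

Two chosen integers sum to 49 exactly when both halves of some pair {x, 49−x} with 15 ≤ x ≤ 49−x ≤ 34 are chosen — 10 such pairs.
The remaining 8 elements (those with no distinct partner in range) can never complete a 49-sum, so the worst case takes all of them and one from each pair: 8 + 10 = 18.
Pigeonhole: the 19th integer has to be the second member of some pair, so 18 + 1 = 19.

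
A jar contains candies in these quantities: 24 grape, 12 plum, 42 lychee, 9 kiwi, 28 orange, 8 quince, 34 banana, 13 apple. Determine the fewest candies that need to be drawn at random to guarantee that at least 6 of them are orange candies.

148

In the worst case for collecting orange candies, every non-orange candy comes out first.
There are 24 + 12 + 42 + 9 + 8 + 34 + 13 = 142 non-orange candies altogether.
After those, each further candy must be orange, so 142 + 6 = 148 draws guarantee 6 orange candies.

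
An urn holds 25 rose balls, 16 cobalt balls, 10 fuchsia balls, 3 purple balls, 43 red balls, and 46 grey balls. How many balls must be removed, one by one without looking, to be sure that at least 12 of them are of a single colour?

Put each drawn ball into a box by colour. The largest draw with every box below 12 takes min(count, 11) from each colour; colours with fewer than 11 contribute all they have.
Σ min(cᵢ, 11) = 11 + 11 + 10 + 3 + 11 + 11 = 57.
Draw number 57 + 1 = 58 must push one box to 12.

58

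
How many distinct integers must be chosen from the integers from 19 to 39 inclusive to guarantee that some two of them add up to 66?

A set avoiding the sum 66 can contain at most one of each pair {x, 66−x}, plus the 9 elements whose complement lies outside the range or equal to its own complement.
The integers 19, …, 33 (15 of them) are such a set: any two sum to at least 19+20 = 39 and at most 32+33 = 65 < 66.
By the pigeonhole principle, any 16th integer completes one of the 6 pairs, so 16 choices force a sum of 66.

16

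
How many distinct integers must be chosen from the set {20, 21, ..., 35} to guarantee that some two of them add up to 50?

Group the elements by complementary pair {x, 50−x}: {20,30}, {21,29}, {22,28}, …, giving 5 two-element pairs, the single value 25 (it cannot pair with itself since the integers are distinct), and 5 integers whose partner 50−x falls outside [20,35].
Treating each of those 11 groups as a pigeonhole, one can pick one integer per group — 11 integers — with no two summing to 50.
The 12th integer lands in an occupied pair, forcing a sum of 50.

12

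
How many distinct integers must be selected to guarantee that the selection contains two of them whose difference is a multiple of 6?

Integers whose pairwise differences are multiples of 6 are exactly those sharing a remainder mod 6. By the pigeonhole principle, the 6 residue classes mod 6 are the pigeonholes.
With 6 integers one could put 1 in each residue class and have no class reach 2.
The 7th integer pushes some class to 2, so 6·1 + 1 = 7.

7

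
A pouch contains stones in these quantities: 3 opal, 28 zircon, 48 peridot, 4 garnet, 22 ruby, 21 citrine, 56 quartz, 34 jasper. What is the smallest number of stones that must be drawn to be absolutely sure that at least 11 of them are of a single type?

The 8 types are the holes; the stones drawn are the pigeons.
To avoid 11 of any one type, the worst case takes at most 10 of each type, or every stone of a type that has fewer than 10.
That gives 3 + 10 + 10 + 4 + 10 + 10 + 10 + 10 = 67 stones with no type reaching 11.
The next stone forces some type to 11, so 67 + 1 = 68.

68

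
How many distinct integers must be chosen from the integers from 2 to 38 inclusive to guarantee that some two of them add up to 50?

Two chosen integers sum to 50 exactly when both halves of some pair {x, 50−x} with 12 ≤ x ≤ 50−x ≤ 38 are chosen — 13 such pairs.
The remaining 11 elements (those with no distinct partner in range) can never complete a 50-sum, so the worst case takes all of them and one from each pair: 11 + 13 = 24.
By the pigeonhole principle, the 25th integer has to be the second member of some pair, so 24 + 1 = 25.

25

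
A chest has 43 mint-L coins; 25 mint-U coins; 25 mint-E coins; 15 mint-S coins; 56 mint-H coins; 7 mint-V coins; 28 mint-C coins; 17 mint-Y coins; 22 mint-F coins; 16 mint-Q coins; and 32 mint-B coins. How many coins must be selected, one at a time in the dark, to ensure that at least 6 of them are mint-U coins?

267

In the worst case for collecting mint-U coins, every non-mint-U coin comes out first.
There are 43 + 25 + 15 + 56 + 7 + 28 + 17 + 22 + 16 + 32 = 261 non-mint-U coins altogether.
After those, each further coin must be mint-U, so 261 + 6 = 267 draws guarantee 6 mint-U coins.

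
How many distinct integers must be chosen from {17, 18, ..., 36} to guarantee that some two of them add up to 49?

13

A set avoiding the sum 49 can contain at most one of each pair {x, 49−x}, plus the 4 elements whose complement lies outside the range.
The integers 25, …, 36 (12 of them) are such a set: any two sum to at least 25+26 = 51 > 49.
Pigeonhole: any 13th integer completes one of the 8 pairs, so 13 choices force a sum of 49.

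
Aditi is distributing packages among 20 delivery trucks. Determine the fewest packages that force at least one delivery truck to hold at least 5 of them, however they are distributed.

81

With 80 packages one could put exactly 4 in each of the 20 delivery trucks, and no delivery truck would reach 5.
One more package must land in a delivery truck that already has 4, giving it 5.
So 20 × 4 + 1 = 81 packages are required.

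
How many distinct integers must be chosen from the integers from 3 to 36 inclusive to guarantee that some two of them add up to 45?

21

Group the elements by complementary pair {x, 45−x}: {9,36}, {10,35}, {11,34}, …, giving 14 two-element pairs and 6 integers whose partner 45−x falls outside [3,36].
Pigeonhole: treating each of those 20 groups as a pigeonhole, one can pick one integer per group — 20 integers — with no two summing to 45.
The 21st integer lands in an occupied pair, forcing a sum of 45.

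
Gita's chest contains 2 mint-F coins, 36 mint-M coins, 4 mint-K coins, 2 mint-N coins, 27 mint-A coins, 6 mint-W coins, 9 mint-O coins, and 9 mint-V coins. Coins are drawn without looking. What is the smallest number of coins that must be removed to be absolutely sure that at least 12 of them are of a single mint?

55

The 8 mints are the holes; the coins drawn are the pigeons.
To avoid 12 of any one mint, the worst case takes at most 11 of each mint, or every coin of a mint that has fewer than 11.
That gives 2 + 11 + 4 + 2 + 11 + 6 + 9 + 9 = 54 coins with no mint reaching 12.
The next coin forces some mint to 12, so 54 + 1 = 55.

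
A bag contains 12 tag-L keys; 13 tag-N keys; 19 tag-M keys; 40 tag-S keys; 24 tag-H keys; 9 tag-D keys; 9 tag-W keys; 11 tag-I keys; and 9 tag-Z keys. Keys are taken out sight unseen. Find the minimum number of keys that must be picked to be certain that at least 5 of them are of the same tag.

An adversary could hand out at most 4 keys per tag: 4 + 4 + 4 + 4 + 4 + 4 + 4 + 4 + 4 = 36 keys and still no tag has 5.
One more key lands in a tag already at 4, so 37 draws are enough and 36 are not.

37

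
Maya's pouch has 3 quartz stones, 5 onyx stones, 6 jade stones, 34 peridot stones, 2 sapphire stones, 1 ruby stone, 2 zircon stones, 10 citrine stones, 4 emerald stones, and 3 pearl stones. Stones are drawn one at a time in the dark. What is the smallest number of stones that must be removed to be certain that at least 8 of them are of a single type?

41

Pigeonhole: put each drawn stone into a box by type. The largest draw with every box below 8 takes min(count, 7) from each type; types with fewer than 7 contribute all they have.
Σ min(cᵢ, 7) = 3 + 5 + 6 + 7 + 2 + 1 + 2 + 7 + 4 + 3 = 40.
Draw number 40 + 1 = 41 must push one box to 8.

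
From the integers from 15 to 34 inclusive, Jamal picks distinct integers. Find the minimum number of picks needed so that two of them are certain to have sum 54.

Two chosen integers sum to 54 exactly when both halves of some pair {x, 54−x} with 20 ≤ x ≤ 54−x ≤ 34 are chosen — 7 such pairs.
The remaining 6 elements (those with no distinct partner in range) can never complete a 54-sum, so the worst case takes all of them and one from each pair: 6 + 7 = 13.
The 14th integer has to be the second member of some pair, so 13 + 1 = 14.

14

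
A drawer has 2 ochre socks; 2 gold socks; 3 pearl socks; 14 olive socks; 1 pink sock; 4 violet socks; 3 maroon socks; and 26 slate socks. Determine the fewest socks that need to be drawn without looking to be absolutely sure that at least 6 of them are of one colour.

An adversary could hand out at most 5 socks per colour (6 colours run out sooner): 2 + 2 + 3 + 5 + 1 + 4 + 3 + 5 = 25 socks and still no colour has 6.
Pigeonhole: one more sock lands in a colour already at 5, so 26 draws are enough and 25 are not.

26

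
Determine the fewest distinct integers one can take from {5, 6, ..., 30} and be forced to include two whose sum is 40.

17

Two chosen integers sum to 40 exactly when both halves of some pair {x, 40−x} with 10 ≤ x ≤ 40−x ≤ 30 are chosen — 10 such pairs.
The remaining 6 elements (those with no distinct partner in range) can never complete a 40-sum, so the worst case takes all of them and one from each pair: 6 + 10 = 16.
The 17th integer has to be the second member of some pair, so 16 + 1 = 17.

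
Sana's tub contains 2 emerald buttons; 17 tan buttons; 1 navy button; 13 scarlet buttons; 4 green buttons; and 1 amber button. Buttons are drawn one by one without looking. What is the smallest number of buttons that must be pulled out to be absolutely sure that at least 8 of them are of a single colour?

23

An adversary could hand out at most 7 buttons per colour (4 colours run out sooner): 2 + 7 + 1 + 7 + 4 + 1 = 22 buttons and still no colour has 8.
Pigeonhole: one more button lands in a colour already at 7, so 23 draws are enough and 22 are not.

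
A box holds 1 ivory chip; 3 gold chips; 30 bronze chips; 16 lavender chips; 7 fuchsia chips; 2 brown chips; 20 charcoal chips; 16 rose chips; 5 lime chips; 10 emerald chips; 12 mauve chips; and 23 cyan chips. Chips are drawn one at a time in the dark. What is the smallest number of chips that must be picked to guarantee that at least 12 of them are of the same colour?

95

An adversary could hand out at most 11 chips per colour (6 colours run out sooner): 1 + 3 + 11 + 11 + 7 + 2 + 11 + 11 + 5 + 10 + 11 + 11 = 94 chips and still no colour has 12.
One more chip lands in a colour already at 11, so 95 draws are enough and 94 are not.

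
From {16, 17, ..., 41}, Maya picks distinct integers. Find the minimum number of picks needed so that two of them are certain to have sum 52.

17

A set avoiding the sum 52 can contain at most one of each pair {x, 52−x}, plus the 6 elements whose complement lies outside the range or equal to its own complement.
The integers 26, …, 41 (16 of them) are such a set: any two sum to at least 26+27 = 53 > 52.
By pigeonhole, any 17th integer completes one of the 10 pairs, so 17 choices force a sum of 52.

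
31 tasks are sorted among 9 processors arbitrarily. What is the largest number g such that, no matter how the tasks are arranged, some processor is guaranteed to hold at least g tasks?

4

Pigeonhole: the 9 processors are the holes and the 31 tasks are the pigeons.
If every processor held at most 3 tasks, the total would be at most 9 × 3 = 27, which is less than 31.
So some processor holds at least ⌈31/9⌉ = 4 tasks.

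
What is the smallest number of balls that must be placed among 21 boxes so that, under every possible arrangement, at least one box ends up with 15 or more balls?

With 294 balls one could put exactly 14 in each of the 21 boxes, and no box would reach 15.
Pigeonhole: one more ball must land in a box that already has 14, giving it 15.
So 21 × 14 + 1 = 295 balls are required.

295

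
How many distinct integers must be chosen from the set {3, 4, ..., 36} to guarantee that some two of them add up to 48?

23

A set avoiding the sum 48 can contain at most one of each pair {x, 48−x}, plus the 10 elements whose complement lies outside the range or equal to its own complement.
The integers 3, …, 24 (22 of them) are such a set: any two sum to at least 3+4 = 7 and at most 23+24 = 47 < 48.
Any 23rd integer completes one of the 12 pairs, so 23 choices force a sum of 48.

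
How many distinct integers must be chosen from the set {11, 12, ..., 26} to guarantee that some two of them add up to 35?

A set avoiding the sum 35 can contain at most one of each pair {x, 35−x}, plus the 2 elements whose complement lies outside the range.
The integers 18, …, 26 (9 of them) are such a set: any two sum to at least 18+19 = 37 > 35.
Pigeonhole: any 10th integer completes one of the 7 pairs, so 10 choices force a sum of 35.

10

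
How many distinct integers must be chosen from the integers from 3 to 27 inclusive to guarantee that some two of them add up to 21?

Two chosen integers sum to 21 exactly when both halves of some pair {x, 21−x} with 3 ≤ x ≤ 21−x ≤ 18 are chosen — 8 such pairs.
The remaining 9 elements (those with no distinct partner in range) can never complete a 21-sum, so the worst case takes all of them and one from each pair: 9 + 8 = 17.
Pigeonhole: the 18th integer has to be the second member of some pair, so 17 + 1 = 18.

18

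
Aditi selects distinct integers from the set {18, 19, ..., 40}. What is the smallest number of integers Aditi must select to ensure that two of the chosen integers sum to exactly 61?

Two chosen integers sum to 61 exactly when both halves of some pair {x, 61−x} with 21 ≤ x ≤ 61−x ≤ 40 are chosen — 10 such pairs.
The remaining 3 elements (those with no distinct partner in range) can never complete a 61-sum, so the worst case takes all of them and one from each pair: 3 + 10 = 13.
Pigeonhole: the 14th integer has to be the second member of some pair, so 13 + 1 = 14.

14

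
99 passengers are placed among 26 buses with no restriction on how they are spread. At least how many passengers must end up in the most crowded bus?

By the pigeonhole principle, the 26 buses are the holes and the 99 passengers are the pigeons.
If every bus held at most 3 passengers, the total would be at most 26 × 3 = 78, which is less than 99.
So some bus holds at least ⌈99/26⌉ = 4 passengers.

4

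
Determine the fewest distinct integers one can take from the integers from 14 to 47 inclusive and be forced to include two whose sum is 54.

22

A set avoiding the sum 54 can contain at most one of each pair {x, 54−x}, plus the 8 elements whose complement lies outside the range or equal to its own complement.
The integers 27, …, 47 (21 of them) are such a set: any two sum to at least 27+28 = 55 > 54.
Any 22nd integer completes one of the 13 pairs, so 22 choices force a sum of 54.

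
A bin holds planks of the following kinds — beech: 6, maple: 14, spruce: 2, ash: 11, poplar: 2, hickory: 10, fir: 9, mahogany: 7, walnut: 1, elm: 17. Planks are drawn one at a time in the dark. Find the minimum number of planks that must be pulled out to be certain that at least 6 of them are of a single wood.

By the pigeonhole principle, the 10 woods are the holes; the planks drawn are the pigeons.
To avoid 6 of any one wood, the worst case takes at most 5 of each wood, or every plank of a wood that has fewer than 5.
That gives 5 + 5 + 2 + 5 + 2 + 5 + 5 + 5 + 1 + 5 = 40 planks with no wood reaching 6.
The next plank forces some wood to 6, so 40 + 1 = 41.

41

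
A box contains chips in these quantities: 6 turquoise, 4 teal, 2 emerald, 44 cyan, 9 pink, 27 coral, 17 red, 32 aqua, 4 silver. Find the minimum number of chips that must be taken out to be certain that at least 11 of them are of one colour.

66

Put each drawn chip into a box by colour. The largest draw with every box below 11 takes min(count, 10) from each colour; colours with fewer than 10 contribute all they have.
Σ min(cᵢ, 10) = 6 + 4 + 2 + 10 + 9 + 10 + 10 + 10 + 4 = 65.
Draw number 65 + 1 = 66 must push one box to 11.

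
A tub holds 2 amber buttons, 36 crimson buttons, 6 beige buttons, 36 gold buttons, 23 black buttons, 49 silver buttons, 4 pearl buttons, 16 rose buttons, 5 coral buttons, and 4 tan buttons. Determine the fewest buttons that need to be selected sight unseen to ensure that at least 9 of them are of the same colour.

62

Pigeonhole: the 10 colours are the holes; the buttons drawn are the pigeons.
To avoid 9 of any one colour, the worst case takes at most 8 of each colour, or every button of a colour that has fewer than 8.
That gives 2 + 8 + 6 + 8 + 8 + 8 + 4 + 8 + 5 + 4 = 61 buttons with no colour reaching 9.
The next button forces some colour to 9, so 61 + 1 = 62.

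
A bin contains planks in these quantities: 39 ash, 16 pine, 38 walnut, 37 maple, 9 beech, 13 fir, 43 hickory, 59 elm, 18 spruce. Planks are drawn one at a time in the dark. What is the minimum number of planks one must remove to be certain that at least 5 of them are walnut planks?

In the worst case for collecting walnut planks, every non-walnut plank comes out first.
There are 39 + 16 + 37 + 9 + 13 + 43 + 59 + 18 = 234 non-walnut planks altogether.
After those, each further plank must be walnut, so 234 + 5 = 239 draws guarantee 5 walnut planks.

239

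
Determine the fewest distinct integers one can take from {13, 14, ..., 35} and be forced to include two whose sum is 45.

A set avoiding the sum 45 can contain at most one of each pair {x, 45−x}, plus the 3 elements whose complement lies outside the range.
The integers 23, …, 35 (13 of them) are such a set: any two sum to at least 23+24 = 47 > 45.
By the pigeonhole principle, any 14th integer completes one of the 10 pairs, so 14 choices force a sum of 45.

14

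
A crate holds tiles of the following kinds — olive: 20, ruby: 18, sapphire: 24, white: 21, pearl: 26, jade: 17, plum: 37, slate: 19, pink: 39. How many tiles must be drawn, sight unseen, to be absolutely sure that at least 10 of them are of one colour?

82

Pigeonhole: the 9 colours are the holes; the tiles drawn are the pigeons.
To avoid 10 of any one colour, the worst case takes at most 9 of each colour.
That gives 9 + 9 + 9 + 9 + 9 + 9 + 9 + 9 + 9 = 81 tiles with no colour reaching 10.
The next tile forces some colour to 10, so 81 + 1 = 82.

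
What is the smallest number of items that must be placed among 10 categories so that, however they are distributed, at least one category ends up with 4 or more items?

With 30 items one could put exactly 3 in each of the 10 categories, and no category would reach 4.
By the pigeonhole principle, one more item must land in a category that already has 3, giving it 4.
So 10 × 3 + 1 = 31 items are required.

31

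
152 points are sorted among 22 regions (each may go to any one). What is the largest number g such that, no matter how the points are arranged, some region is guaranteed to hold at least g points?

The 22 regions are the holes and the 152 points are the pigeons.
If every region held at most 6 points, the total would be at most 22 × 6 = 132, which is less than 152.
So some region holds at least ⌈152/22⌉ = 7 points.

7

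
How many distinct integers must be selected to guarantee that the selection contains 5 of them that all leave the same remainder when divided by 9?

The 9 residue classes mod 9 are the pigeonholes.
With 36 integers one could put 4 in each residue class and have no class reach 5.
The 37th integer pushes some class to 5, so 9·4 + 1 = 37.

37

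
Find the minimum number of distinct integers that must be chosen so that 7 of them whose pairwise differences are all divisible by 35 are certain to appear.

211

Integers whose pairwise differences are multiples of 35 are exactly those sharing a remainder mod 35. Pigeonhole: the 35 residue classes mod 35 are the pigeonholes.
With 210 integers one could put 6 in each residue class and have no class reach 7.
The 211th integer pushes some class to 7, so 35·6 + 1 = 211.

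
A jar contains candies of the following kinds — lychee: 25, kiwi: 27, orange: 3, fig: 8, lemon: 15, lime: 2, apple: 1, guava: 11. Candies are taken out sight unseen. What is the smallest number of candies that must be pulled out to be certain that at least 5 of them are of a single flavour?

Put each drawn candy into a box by flavour. The largest draw with every box below 5 takes min(count, 4) from each flavour; flavours with fewer than 4 contribute all they have.
Σ min(cᵢ, 4) = 4 + 4 + 3 + 4 + 4 + 2 + 1 + 4 = 26.
Draw number 26 + 1 = 27 must push one box to 5.

27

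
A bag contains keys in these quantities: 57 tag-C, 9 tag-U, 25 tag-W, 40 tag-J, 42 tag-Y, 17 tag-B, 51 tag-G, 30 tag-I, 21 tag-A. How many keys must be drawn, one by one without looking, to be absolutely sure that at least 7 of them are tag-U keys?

290

In the worst case for collecting tag-U keys, every non-tag-U key comes out first.
There are 57 + 25 + 40 + 42 + 17 + 51 + 30 + 21 = 283 non-tag-U keys altogether.
After those, each further key must be tag-U, so 283 + 7 = 290 draws guarantee 7 tag-U keys.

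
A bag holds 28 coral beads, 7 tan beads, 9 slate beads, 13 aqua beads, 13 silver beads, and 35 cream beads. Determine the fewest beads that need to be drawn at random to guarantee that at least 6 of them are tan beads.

104

In the worst case for collecting tan beads, every non-tan bead comes out first.
There are 28 + 9 + 13 + 13 + 35 = 98 non-tan beads altogether.
After those, each further bead must be tan, so 98 + 6 = 104 draws guarantee 6 tan beads.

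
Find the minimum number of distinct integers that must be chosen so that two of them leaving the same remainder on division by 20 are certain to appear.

21

The 20 residue classes mod 20 are the pigeonholes.
With 20 integers one could put 1 in each residue class and have no class reach 2.
The 21st integer pushes some class to 2, so 20·1 + 1 = 21.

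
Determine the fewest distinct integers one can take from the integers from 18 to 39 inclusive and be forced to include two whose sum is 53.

14

A set avoiding the sum 53 can contain at most one of each pair {x, 53−x}, plus the 4 elements whose complement lies outside the range.
The integers 27, …, 39 (13 of them) are such a set: any two sum to at least 27+28 = 55 > 53.
Any 14th integer completes one of the 9 pairs, so 14 choices force a sum of 53.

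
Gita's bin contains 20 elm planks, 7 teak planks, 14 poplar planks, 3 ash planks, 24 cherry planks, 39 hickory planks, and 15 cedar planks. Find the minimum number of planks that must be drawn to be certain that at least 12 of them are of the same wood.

66

An adversary could hand out at most 11 planks per wood (teak, ash run out sooner): 11 + 7 + 11 + 3 + 11 + 11 + 11 = 65 planks and still no wood has 12.
One more plank lands in a wood already at 11, so 66 draws are enough and 65 are not.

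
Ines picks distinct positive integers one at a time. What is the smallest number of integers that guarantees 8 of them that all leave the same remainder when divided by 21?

148

By pigeonhole, the 21 residue classes mod 21 are the pigeonholes.
With 147 integers one could put 7 in each residue class and have no class reach 8.
The 148th integer pushes some class to 8, so 21·7 + 1 = 148.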